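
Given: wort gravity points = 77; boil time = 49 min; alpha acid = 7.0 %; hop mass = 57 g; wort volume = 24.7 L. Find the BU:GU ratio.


U = 1.65·0.000125^(GP/1000)·(1−e^(−0.04t))/4.15;  IBU = (α/100)·m·U·1000/V;  BU:GU = IBU/GP
U = 1.65·0.000125^(77/1000)·(1−e^(−0.04·49))/4.15 = 0.1710
IBU = (7.0/100)·57·0.1710·1000/24.7 = 27.6209
BU:GU = 27.6209/77

0.3587


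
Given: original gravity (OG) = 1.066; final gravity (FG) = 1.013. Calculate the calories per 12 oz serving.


ABW = (OG−FG)·131.25·0.79/FG;  °P = 259 − 259/SG (for OG→OE and FG→AE);  RE = 0.1808·OE + 0.8192·AE;  Cal = (6.9·ABW + 4·(RE−0.1))·FG·3.55
ABW = (1.066 − 1.013)·131.25·0.79/1.013 = 5.4249
OE = 259 − 259/1.066 = 16.0356 °P
AE = 259 − 259/1.013 = 3.3238 °P
RE = 0.1808·16.0356 + 0.8192·3.3238 = 5.6221 °P
Cal = (6.9·5.4249 + 4·(5.6221−0.1))·1.013·3.55

214.0439 kcal


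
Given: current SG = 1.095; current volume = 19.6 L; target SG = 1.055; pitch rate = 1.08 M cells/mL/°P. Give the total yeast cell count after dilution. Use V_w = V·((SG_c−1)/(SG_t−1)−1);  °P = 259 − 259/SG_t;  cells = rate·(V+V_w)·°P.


V_w = 19.6·((1.095−1)/(1.055−1)−1) = 14.2545
V_final = 19.6 + 14.2545 = 33.8545
°P = 259 − 259/1.055 = 13.5024
cells = 1.08·33.8545·13.5024

493.6859 billion cells


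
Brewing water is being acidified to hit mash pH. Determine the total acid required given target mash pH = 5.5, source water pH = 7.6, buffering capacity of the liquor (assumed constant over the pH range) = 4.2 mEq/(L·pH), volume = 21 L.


acid = buffering capacity · (pH_source − pH_target) · V
acid = 4.2 · (7.6 − 5.5) · 21

185.2200 mEq


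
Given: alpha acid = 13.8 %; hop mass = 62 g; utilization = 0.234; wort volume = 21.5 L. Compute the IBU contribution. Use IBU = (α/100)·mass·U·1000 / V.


IBU = (13.8/100)·62·0.234·1000 / 21.5

93.1211 IBU


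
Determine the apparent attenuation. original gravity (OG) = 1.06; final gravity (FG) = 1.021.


AA = (OG − FG)/(OG − 1) · 100
AA = (1.06 − 1.021)/(1.06 − 1) · 100

65.0000 %


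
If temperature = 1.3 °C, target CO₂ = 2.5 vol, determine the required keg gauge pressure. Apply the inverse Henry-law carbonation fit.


psi = vols/(0.01821 + 0.09011·e^(−0.04·T)) − 14.695
psi = 2.5/(0.01821 + 0.09011·e^(−0.04·1.3)) − 14.695

9.4005 psi


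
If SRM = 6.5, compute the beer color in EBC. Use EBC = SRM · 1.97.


EBC = 6.5 · 1.97

12.8050 EBC


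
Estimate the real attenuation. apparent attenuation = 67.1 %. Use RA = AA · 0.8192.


RA = 67.1 · 0.8192

54.9683 %


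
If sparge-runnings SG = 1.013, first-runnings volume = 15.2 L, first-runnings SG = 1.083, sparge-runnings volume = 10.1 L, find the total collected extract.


total = Σ (SG_i − 1)·1000·V_i
first = (1.083 − 1)·1000·15.2 = 1261.6000
sparge = (1.013 − 1)·1000·10.1 = 131.3000
total = 1261.6000 + 131.3000

1392.9000 gravity·L


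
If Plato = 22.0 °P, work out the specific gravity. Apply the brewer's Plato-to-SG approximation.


SG = 259/(259 − P)
SG = 259/(259 − 22.0)

1.0928


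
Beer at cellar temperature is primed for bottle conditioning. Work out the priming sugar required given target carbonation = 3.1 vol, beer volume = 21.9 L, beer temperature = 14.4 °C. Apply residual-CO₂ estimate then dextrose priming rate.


residual = 14.695·(0.01821 + 0.09011·e^(−0.04·T));  sugar = (target − residual)·4.0·V
residual = 14.695·(0.01821 + 0.09011·e^(−0.04·14.4)) = 1.0120
sugar = (3.1 − 1.0120)·4.0·21.9

182.9118 g


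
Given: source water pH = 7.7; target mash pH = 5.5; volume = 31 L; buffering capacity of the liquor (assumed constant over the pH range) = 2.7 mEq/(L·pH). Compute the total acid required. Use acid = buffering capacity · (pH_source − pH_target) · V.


acid = 2.7 · (7.7 − 5.5) · 31

184.1400 mEq


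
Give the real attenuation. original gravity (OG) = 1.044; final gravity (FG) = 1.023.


AA = (OG−FG)/(OG−1)·100;  RA = AA·0.8192
AA = (1.044 − 1.023)/(1.044 − 1)·100 = 47.7273
RA = 47.7273·0.8192

39.0982 %


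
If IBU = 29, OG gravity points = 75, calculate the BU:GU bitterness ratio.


BU:GU = IBU / OG_points
BU:GU = 29 / 75

0.3867


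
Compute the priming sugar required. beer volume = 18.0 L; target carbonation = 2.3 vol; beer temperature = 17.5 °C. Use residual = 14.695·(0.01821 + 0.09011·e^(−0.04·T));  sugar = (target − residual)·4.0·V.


residual = 14.695·(0.01821 + 0.09011·e^(−0.04·17.5)) = 0.9252
sugar = (2.3 − 0.9252)·4.0·18.0

98.9887 g


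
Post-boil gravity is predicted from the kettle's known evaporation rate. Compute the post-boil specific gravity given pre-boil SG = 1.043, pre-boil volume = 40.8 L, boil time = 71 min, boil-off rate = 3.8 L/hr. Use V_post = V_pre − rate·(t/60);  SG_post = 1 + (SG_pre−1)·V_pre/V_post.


V_post = 40.8 − 3.8·(71/60) = 36.3033
SG_post = 1 + (1.043 − 1)·40.8/36.3033

1.0483


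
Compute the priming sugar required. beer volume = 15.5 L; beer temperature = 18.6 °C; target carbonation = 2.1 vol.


residual = 14.695·(0.01821 + 0.09011·e^(−0.04·T));  sugar = (target − residual)·4.0·V
residual = 14.695·(0.01821 + 0.09011·e^(−0.04·18.6)) = 0.8969
sugar = (2.1 − 0.8969)·4.0·15.5

74.5952 g


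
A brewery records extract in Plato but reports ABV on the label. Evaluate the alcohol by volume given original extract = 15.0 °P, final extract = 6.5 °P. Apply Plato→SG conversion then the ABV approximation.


SG = 259/(259 − P);  ABV = (OG − FG)·131.25
OG = 259/(259 − 15.0) = 1.0615
FG = 259/(259 − 6.5) = 1.0257
ABV = (1.0615 − 1.0257)·131.25

4.6899 % ABV


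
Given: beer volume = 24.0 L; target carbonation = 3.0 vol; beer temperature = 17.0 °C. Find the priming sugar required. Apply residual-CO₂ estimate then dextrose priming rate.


residual = 14.695·(0.01821 + 0.09011·e^(−0.04·T));  sugar = (target − residual)·4.0·V
residual = 14.695·(0.01821 + 0.09011·e^(−0.04·17.0)) = 0.9384
sugar = (3.0 − 0.9384)·4.0·24.0

197.9096 g


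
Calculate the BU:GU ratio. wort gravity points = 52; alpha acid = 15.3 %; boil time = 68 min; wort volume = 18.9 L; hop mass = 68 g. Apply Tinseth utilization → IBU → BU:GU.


U = 1.65·0.000125^(GP/1000)·(1−e^(−0.04t))/4.15;  IBU = (α/100)·m·U·1000/V;  BU:GU = IBU/GP
U = 1.65·0.000125^(52/1000)·(1−e^(−0.04·68))/4.15 = 0.2327
IBU = (15.3/100)·68·0.2327·1000/18.9 = 128.1206
BU:GU = 128.1206/52

2.4639


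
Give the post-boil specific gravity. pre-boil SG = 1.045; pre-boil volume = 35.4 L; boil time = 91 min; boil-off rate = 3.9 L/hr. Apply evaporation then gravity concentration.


V_post = V_pre − rate·(t/60);  SG_post = 1 + (SG_pre−1)·V_pre/V_post
V_post = 35.4 − 3.9·(91/60) = 29.4850
SG_post = 1 + (1.045 − 1)·35.4/29.4850

1.0540


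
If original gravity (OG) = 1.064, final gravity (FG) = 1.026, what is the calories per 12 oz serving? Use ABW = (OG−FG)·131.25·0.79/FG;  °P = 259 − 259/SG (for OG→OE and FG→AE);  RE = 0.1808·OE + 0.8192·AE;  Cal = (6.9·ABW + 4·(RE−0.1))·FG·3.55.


ABW = (1.064 − 1.026)·131.25·0.79/1.026 = 3.8403
OE = 259 − 259/1.064 = 15.5789 °P
AE = 259 − 259/1.026 = 6.5634 °P
RE = 0.1808·15.5789 + 0.8192·6.5634 = 8.1934 °P
Cal = (6.9·3.8403 + 4·(8.1934−0.1))·1.026·3.55

214.4273 kcal


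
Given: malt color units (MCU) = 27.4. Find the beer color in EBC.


SRM = 1.4922·MCU^0.6859;  EBC = SRM·1.97
SRM = 1.4922·27.4^0.6859 = 14.4537
EBC = 14.4537·1.97

28.4739 EBC


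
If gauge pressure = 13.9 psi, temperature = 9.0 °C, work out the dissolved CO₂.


vols = (P + 14.695)·(0.01821 + 0.09011·e^(−0.04·T))
vols = (13.9 + 14.695)·(0.01821 + 0.09011·e^(−0.04·9.0))

2.3184 volumes


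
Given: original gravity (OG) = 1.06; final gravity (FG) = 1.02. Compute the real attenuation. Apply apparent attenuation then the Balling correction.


AA = (OG−FG)/(OG−1)·100;  RA = AA·0.8192
AA = (1.06 − 1.02)/(1.06 − 1)·100 = 66.6667
RA = 66.6667·0.8192

54.6133 %


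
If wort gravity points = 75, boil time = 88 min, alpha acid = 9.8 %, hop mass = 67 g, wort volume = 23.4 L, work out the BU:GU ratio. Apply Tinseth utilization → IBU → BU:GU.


U = 1.65·0.000125^(GP/1000)·(1−e^(−0.04t))/4.15;  IBU = (α/100)·m·U·1000/V;  BU:GU = IBU/GP
U = 1.65·0.000125^(75/1000)·(1−e^(−0.04·88))/4.15 = 0.1966
IBU = (9.8/100)·67·0.1966·1000/23.4 = 55.1747
BU:GU = 55.1747/75

0.7357


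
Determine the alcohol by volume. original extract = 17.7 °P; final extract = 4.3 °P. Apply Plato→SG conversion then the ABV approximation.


SG = 259/(259 − P);  ABV = (OG − FG)·131.25
OG = 259/(259 − 17.7) = 1.0734
FG = 259/(259 − 4.3) = 1.0169
ABV = (1.0734 − 1.0169)·131.25

7.4117 % ABV


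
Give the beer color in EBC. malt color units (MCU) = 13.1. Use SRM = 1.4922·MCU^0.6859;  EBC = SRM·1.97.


SRM = 1.4922·13.1^0.6859 = 8.7129
EBC = 8.7129·1.97

17.1644 EBC


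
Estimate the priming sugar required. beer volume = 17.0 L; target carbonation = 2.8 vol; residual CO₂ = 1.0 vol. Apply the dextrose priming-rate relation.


sugar = (target − residual)·4.0·V
sugar = (2.8 − 1.0)·4.0·17.0

122.4000 g


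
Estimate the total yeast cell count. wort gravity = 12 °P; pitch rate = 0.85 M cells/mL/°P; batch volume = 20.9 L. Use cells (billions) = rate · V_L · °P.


cells = 0.85 · 20.9 · 12

213.1800 billion cells


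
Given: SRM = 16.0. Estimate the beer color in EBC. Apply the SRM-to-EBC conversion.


EBC = SRM · 1.97
EBC = 16.0 · 1.97

31.5200 EBC


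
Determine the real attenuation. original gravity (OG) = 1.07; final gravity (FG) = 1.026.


AA = (OG−FG)/(OG−1)·100;  RA = AA·0.8192
AA = (1.07 − 1.026)/(1.07 − 1)·100 = 62.8571
RA = 62.8571·0.8192

51.4926 %


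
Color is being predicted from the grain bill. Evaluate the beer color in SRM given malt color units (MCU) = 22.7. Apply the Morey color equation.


SRM = 1.4922 · MCU^0.6859
SRM = 1.4922 · 22.7^0.6859

12.7036 SRM


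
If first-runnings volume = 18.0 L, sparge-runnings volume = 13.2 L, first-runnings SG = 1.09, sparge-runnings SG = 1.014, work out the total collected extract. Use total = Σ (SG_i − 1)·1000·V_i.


first = (1.09 − 1)·1000·18.0 = 1620.0000
sparge = (1.014 − 1)·1000·13.2 = 184.8000
total = 1620.0000 + 184.8000

1804.8000 gravity·L


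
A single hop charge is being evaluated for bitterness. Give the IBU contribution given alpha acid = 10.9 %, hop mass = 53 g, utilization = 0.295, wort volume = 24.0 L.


IBU = (α/100)·mass·U·1000 / V
IBU = (10.9/100)·53·0.295·1000 / 24.0

71.0090 IBU


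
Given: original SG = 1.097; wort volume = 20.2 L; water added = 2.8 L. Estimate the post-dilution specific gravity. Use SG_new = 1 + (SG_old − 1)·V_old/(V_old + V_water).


pts = (1.097 − 1)·1000·20.2/(20.2 + 2.8) = 85.1913
SG_new = 1 + 85.1913/1000

1.0852


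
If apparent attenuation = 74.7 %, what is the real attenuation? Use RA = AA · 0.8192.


RA = 74.7 · 0.8192

61.1942 %


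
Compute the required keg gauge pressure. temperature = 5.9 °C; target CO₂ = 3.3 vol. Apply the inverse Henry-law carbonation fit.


psi = vols/(0.01821 + 0.09011·e^(−0.04·T)) − 14.695
psi = 3.3/(0.01821 + 0.09011·e^(−0.04·5.9)) − 14.695

22.2272 psi


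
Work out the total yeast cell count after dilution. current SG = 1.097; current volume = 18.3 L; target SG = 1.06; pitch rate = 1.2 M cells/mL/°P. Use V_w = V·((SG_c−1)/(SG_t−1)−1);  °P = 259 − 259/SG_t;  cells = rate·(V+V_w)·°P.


V_w = 18.3·((1.097−1)/(1.06−1)−1) = 11.2850
V_final = 18.3 + 11.2850 = 29.5850
°P = 259 − 259/1.06 = 14.6604
cells = 1.2·29.5850·14.6604

520.4727 billion cells


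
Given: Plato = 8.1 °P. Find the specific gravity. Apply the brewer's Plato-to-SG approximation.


SG = 259/(259 − P)
SG = 259/(259 − 8.1)

1.0323


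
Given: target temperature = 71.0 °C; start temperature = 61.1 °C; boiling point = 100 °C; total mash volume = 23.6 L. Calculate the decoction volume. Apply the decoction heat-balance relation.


V_dec = V_total·(T_target − T_start)/(T_boil − T_start)
V_dec = 23.6·(71.0 − 61.1)/(100 − 61.1)

6.0062 L


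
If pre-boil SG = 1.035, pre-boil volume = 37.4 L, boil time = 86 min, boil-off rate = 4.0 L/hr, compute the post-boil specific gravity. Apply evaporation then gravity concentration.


V_post = V_pre − rate·(t/60);  SG_post = 1 + (SG_pre−1)·V_pre/V_post
V_post = 37.4 − 4.0·(86/60) = 31.6667
SG_post = 1 + (1.035 − 1)·37.4/31.6667

1.0413


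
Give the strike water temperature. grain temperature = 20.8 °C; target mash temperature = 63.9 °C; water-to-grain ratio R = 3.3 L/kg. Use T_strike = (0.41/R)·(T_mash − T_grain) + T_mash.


T_strike = (0.41/3.3)·(63.9 − 20.8) + 63.9

69.2548 °C


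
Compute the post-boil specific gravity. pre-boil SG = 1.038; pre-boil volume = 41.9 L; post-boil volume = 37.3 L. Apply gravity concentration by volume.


SG_post = 1 + (SG_pre − 1)·V_pre/V_post
pts_pre = (1.038 − 1)·1000 = 38.0000
pts_post = 38.0000·41.9/37.3 = 42.6863
SG_post = 1 + 42.6863/1000

1.0427


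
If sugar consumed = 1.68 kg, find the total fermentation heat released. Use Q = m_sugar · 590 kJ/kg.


Q = 1.68 · 590

991.2000 kJ


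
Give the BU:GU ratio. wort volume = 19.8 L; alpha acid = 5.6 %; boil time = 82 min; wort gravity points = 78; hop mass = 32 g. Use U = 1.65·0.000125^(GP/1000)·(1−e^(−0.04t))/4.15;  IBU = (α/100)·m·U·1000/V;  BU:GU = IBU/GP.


U = 1.65·0.000125^(78/1000)·(1−e^(−0.04·82))/4.15 = 0.1898
IBU = (5.6/100)·32·0.1898·1000/19.8 = 17.1795
BU:GU = 17.1795/78

0.2202


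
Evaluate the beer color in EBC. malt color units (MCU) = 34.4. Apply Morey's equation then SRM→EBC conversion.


SRM = 1.4922·MCU^0.6859;  EBC = SRM·1.97
SRM = 1.4922·34.4^0.6859 = 16.8948
EBC = 16.8948·1.97

33.2827 EBC


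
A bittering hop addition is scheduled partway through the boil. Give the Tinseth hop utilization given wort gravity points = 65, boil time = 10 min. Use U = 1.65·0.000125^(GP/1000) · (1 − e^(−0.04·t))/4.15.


bigness = 1.65·0.000125^(65/1000) = 0.9200
boil_factor = (1 − e^(−0.04·10))/4.15 = 0.0794
U = 0.9200 · 0.0794

0.0731


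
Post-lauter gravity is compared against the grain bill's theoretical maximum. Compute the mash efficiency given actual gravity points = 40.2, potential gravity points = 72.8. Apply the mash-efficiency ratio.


efficiency = actual / potential × 100
efficiency = 40.2 / 72.8 × 100

55.2198 %


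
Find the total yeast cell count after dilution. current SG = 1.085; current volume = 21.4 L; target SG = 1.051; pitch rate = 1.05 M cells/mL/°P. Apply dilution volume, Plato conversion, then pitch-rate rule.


V_w = V·((SG_c−1)/(SG_t−1)−1);  °P = 259 − 259/SG_t;  cells = rate·(V+V_w)·°P
V_w = 21.4·((1.085−1)/(1.051−1)−1) = 14.2667
V_final = 21.4 + 14.2667 = 35.6667
°P = 259 − 259/1.051 = 12.5680
cells = 1.05·35.6667·12.5680

470.6727 billion cells


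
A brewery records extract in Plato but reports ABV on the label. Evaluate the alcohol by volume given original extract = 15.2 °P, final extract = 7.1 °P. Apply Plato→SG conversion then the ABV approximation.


SG = 259/(259 − P);  ABV = (OG − FG)·131.25
OG = 259/(259 − 15.2) = 1.0623
FG = 259/(259 − 7.1) = 1.0282
ABV = (1.0623 − 1.0282)·131.25

4.4836 % ABV


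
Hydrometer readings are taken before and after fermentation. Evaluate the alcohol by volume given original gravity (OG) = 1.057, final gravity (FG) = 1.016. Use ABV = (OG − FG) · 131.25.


ABV = (1.057 − 1.016) · 131.25

5.3812 % ABV


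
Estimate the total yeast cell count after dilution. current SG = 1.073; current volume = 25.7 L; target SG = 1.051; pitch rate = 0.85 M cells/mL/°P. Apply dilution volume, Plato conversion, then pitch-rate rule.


V_w = V·((SG_c−1)/(SG_t−1)−1);  °P = 259 − 259/SG_t;  cells = rate·(V+V_w)·°P
V_w = 25.7·((1.073−1)/(1.051−1)−1) = 11.0863
V_final = 25.7 + 11.0863 = 36.7863
°P = 259 − 259/1.051 = 12.5680
cells = 0.85·36.7863·12.5680

392.9814 billion cells


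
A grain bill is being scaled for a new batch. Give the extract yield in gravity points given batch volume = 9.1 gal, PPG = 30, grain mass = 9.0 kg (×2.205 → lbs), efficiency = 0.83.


points = lbs × PPG × eff / vol
lbs = 9.0 × 2.205 = 19.8450
points = 19.8450 × 30 × 0.83 / 9.1

54.3012 points


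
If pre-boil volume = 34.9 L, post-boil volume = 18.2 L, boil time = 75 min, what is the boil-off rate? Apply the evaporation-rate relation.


rate = (V_pre − V_post) / (t_min/60)
rate = (34.9 − 18.2) / (75/60)

13.3600 L/hr


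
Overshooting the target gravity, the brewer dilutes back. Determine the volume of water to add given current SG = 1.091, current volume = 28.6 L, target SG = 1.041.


V_water = V·((SG_curr − 1)/(SG_target − 1) − 1)
V_water = 28.6·((1.091 − 1)/(1.041 − 1) − 1)

34.8780 L


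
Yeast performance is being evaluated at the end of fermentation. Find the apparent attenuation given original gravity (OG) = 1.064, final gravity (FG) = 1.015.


AA = (OG − FG)/(OG − 1) · 100
AA = (1.064 − 1.015)/(1.064 − 1) · 100

76.5625 %


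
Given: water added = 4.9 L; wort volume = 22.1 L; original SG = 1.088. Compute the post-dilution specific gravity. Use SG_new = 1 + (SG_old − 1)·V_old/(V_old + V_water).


pts = (1.088 − 1)·1000·22.1/(22.1 + 4.9) = 72.0296
SG_new = 1 + 72.0296/1000

1.0720


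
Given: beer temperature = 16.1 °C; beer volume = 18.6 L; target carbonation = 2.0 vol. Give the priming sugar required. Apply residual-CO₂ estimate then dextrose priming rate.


residual = 14.695·(0.01821 + 0.09011·e^(−0.04·T));  sugar = (target − residual)·4.0·V
residual = 14.695·(0.01821 + 0.09011·e^(−0.04·16.1)) = 0.9630
sugar = (2.0 − 0.9630)·4.0·18.6

77.1505 g


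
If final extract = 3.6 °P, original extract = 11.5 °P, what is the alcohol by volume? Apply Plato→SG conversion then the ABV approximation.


SG = 259/(259 − P);  ABV = (OG − FG)·131.25
OG = 259/(259 − 11.5) = 1.0465
FG = 259/(259 − 3.6) = 1.0141
ABV = (1.0465 − 1.0141)·131.25

4.2484 % ABV


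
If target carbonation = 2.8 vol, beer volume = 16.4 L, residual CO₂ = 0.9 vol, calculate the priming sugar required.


sugar = (target − residual)·4.0·V
sugar = (2.8 − 0.9)·4.0·16.4

124.6400 g


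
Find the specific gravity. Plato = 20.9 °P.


SG = 259/(259 − P)
SG = 259/(259 − 20.9)

1.0878


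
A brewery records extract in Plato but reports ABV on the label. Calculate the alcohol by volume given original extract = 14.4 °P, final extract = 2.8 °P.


SG = 259/(259 − P);  ABV = (OG − FG)·131.25
OG = 259/(259 − 14.4) = 1.0589
FG = 259/(259 − 2.8) = 1.0109
ABV = (1.0589 − 1.0109)·131.25

6.2925 % ABV


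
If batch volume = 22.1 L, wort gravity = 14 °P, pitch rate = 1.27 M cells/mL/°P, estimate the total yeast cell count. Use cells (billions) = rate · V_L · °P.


cells = 1.27 · 22.1 · 14

392.9380 billion cells


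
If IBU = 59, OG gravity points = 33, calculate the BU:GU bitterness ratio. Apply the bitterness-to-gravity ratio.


BU:GU = IBU / OG_points
BU:GU = 59 / 33

1.7879


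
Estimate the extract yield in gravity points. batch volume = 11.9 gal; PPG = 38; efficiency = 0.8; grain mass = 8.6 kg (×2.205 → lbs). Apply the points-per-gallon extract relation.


points = lbs × PPG × eff / vol
lbs = 8.6 × 2.205 = 18.9630
points = 18.9630 × 38 × 0.8 / 11.9

48.4433 points


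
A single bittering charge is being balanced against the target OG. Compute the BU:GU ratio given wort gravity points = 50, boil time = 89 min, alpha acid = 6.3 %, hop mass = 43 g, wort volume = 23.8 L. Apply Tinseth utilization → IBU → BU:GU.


U = 1.65·0.000125^(GP/1000)·(1−e^(−0.04t))/4.15;  IBU = (α/100)·m·U·1000/V;  BU:GU = IBU/GP
U = 1.65·0.000125^(50/1000)·(1−e^(−0.04·89))/4.15 = 0.2465
IBU = (6.3/100)·43·0.2465·1000/23.8 = 28.0533
BU:GU = 28.0533/50

0.5611


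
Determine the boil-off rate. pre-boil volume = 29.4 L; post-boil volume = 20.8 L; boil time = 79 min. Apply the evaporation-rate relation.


rate = (V_pre − V_post) / (t_min/60)
rate = (29.4 − 20.8) / (79/60)

6.5316 L/hr


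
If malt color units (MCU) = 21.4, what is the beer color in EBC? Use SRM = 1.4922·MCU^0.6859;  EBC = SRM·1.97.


SRM = 1.4922·21.4^0.6859 = 12.1999
EBC = 12.1999·1.97

24.0339 EBC


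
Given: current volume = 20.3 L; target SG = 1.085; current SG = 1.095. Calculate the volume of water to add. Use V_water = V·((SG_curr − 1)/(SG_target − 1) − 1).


V_water = 20.3·((1.095 − 1)/(1.085 − 1) − 1)

2.3882 L


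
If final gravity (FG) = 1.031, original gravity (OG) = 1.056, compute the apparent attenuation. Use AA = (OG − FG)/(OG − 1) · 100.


AA = (1.056 − 1.031)/(1.056 − 1) · 100

44.6429 %


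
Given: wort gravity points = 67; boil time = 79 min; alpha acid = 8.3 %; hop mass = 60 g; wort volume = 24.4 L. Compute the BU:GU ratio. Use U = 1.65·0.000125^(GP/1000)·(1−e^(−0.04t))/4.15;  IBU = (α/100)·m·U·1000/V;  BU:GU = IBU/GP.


U = 1.65·0.000125^(67/1000)·(1−e^(−0.04·79))/4.15 = 0.2085
IBU = (8.3/100)·60·0.2085·1000/24.4 = 42.5540
BU:GU = 42.5540/67

0.6351


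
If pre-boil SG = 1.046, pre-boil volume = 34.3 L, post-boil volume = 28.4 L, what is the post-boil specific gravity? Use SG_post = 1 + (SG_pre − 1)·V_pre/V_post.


pts_pre = (1.046 − 1)·1000 = 46.0000
pts_post = 46.0000·34.3/28.4 = 55.5563
SG_post = 1 + 55.5563/1000

1.0556


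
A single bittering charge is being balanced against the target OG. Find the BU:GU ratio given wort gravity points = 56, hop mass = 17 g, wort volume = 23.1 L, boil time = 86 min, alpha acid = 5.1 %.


U = 1.65·0.000125^(GP/1000)·(1−e^(−0.04t))/4.15;  IBU = (α/100)·m·U·1000/V;  BU:GU = IBU/GP
U = 1.65·0.000125^(56/1000)·(1−e^(−0.04·86))/4.15 = 0.2327
IBU = (5.1/100)·17·0.2327·1000/23.1 = 8.7321
BU:GU = 8.7321/56

0.1559


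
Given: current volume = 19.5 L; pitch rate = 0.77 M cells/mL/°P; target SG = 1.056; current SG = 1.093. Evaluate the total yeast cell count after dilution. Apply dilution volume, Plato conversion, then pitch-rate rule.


V_w = V·((SG_c−1)/(SG_t−1)−1);  °P = 259 − 259/SG_t;  cells = rate·(V+V_w)·°P
V_w = 19.5·((1.093−1)/(1.056−1)−1) = 12.8839
V_final = 19.5 + 12.8839 = 32.3839
°P = 259 − 259/1.056 = 13.7348
cells = 0.77·32.3839·13.7348

342.4870 billion cells


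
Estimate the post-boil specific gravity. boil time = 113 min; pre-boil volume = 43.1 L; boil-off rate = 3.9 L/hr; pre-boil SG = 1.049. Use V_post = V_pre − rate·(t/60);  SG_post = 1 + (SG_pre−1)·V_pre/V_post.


V_post = 43.1 − 3.9·(113/60) = 35.7550
SG_post = 1 + (1.049 − 1)·43.1/35.7550

1.0591


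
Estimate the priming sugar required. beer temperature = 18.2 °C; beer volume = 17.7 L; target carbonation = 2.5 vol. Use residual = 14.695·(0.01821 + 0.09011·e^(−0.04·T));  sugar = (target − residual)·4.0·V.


residual = 14.695·(0.01821 + 0.09011·e^(−0.04·18.2)) = 0.9070
sugar = (2.5 − 0.9070)·4.0·17.7

112.7843 g


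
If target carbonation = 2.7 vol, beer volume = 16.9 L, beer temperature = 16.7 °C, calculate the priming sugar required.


residual = 14.695·(0.01821 + 0.09011·e^(−0.04·T));  sugar = (target − residual)·4.0·V
residual = 14.695·(0.01821 + 0.09011·e^(−0.04·16.7)) = 0.9465
sugar = (2.7 − 0.9465)·4.0·16.9

118.5339 g


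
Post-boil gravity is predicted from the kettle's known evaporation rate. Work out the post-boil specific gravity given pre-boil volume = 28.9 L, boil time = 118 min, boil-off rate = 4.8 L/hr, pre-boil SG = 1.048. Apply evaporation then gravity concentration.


V_post = V_pre − rate·(t/60);  SG_post = 1 + (SG_pre−1)·V_pre/V_post
V_post = 28.9 − 4.8·(118/60) = 19.4600
SG_post = 1 + (1.048 − 1)·28.9/19.4600

1.0713


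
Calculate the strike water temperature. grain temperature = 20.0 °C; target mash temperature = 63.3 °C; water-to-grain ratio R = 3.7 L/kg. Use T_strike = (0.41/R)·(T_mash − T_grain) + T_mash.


T_strike = (0.41/3.7)·(63.3 − 20.0) + 63.3

68.0981 °C


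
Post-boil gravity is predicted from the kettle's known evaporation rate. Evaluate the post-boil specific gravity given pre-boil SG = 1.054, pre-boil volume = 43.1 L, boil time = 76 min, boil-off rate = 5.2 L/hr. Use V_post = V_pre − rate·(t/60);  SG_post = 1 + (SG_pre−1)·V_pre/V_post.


V_post = 43.1 − 5.2·(76/60) = 36.5133
SG_post = 1 + (1.054 − 1)·43.1/36.5133

1.0637


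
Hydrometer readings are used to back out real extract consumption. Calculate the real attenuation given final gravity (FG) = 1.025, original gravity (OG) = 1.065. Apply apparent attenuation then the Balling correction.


AA = (OG−FG)/(OG−1)·100;  RA = AA·0.8192
AA = (1.065 − 1.025)/(1.065 − 1)·100 = 61.5385
RA = 61.5385·0.8192

50.4123 %


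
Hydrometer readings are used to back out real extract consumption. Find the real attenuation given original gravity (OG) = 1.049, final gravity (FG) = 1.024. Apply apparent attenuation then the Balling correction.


AA = (OG−FG)/(OG−1)·100;  RA = AA·0.8192
AA = (1.049 − 1.024)/(1.049 − 1)·100 = 51.0204
RA = 51.0204·0.8192

41.7959 %


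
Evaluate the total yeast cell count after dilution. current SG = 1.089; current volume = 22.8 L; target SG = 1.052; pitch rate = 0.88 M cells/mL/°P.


V_w = V·((SG_c−1)/(SG_t−1)−1);  °P = 259 − 259/SG_t;  cells = rate·(V+V_w)·°P
V_w = 22.8·((1.089−1)/(1.052−1)−1) = 16.2231
V_final = 22.8 + 16.2231 = 39.0231
°P = 259 − 259/1.052 = 12.8023
cells = 0.88·39.0231·12.8023

439.6343 billion cells


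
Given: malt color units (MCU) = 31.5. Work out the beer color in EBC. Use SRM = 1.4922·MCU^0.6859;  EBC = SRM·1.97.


SRM = 1.4922·31.5^0.6859 = 15.9044
EBC = 15.9044·1.97

31.3317 EBC


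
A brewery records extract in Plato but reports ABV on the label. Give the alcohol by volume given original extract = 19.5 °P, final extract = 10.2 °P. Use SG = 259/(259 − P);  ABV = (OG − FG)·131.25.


OG = 259/(259 − 19.5) = 1.0814
FG = 259/(259 − 10.2) = 1.0410
ABV = (1.0814 − 1.0410)·131.25

5.3055 % ABV


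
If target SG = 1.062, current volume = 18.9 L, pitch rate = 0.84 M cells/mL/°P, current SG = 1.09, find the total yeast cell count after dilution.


V_w = V·((SG_c−1)/(SG_t−1)−1);  °P = 259 − 259/SG_t;  cells = rate·(V+V_w)·°P
V_w = 18.9·((1.09−1)/(1.062−1)−1) = 8.5355
V_final = 18.9 + 8.5355 = 27.4355
°P = 259 − 259/1.062 = 15.1205
cells = 0.84·27.4355·15.1205

348.4647 billion cells


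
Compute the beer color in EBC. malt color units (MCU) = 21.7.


SRM = 1.4922·MCU^0.6859;  EBC = SRM·1.97
SRM = 1.4922·21.7^0.6859 = 12.3170
EBC = 12.3170·1.97

24.2645 EBC


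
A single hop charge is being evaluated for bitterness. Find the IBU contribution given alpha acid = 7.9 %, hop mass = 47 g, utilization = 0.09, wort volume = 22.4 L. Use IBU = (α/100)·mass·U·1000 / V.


IBU = (7.9/100)·47·0.09·1000 / 22.4

14.9183 IBU


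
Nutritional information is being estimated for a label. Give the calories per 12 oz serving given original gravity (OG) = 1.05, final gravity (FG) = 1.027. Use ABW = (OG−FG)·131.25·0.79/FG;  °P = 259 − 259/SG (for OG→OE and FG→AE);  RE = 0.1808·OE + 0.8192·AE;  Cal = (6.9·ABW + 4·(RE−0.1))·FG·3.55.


ABW = (1.05 − 1.027)·131.25·0.79/1.027 = 2.3221
OE = 259 − 259/1.05 = 12.3333 °P
AE = 259 − 259/1.027 = 6.8092 °P
RE = 0.1808·12.3333 + 0.8192·6.8092 = 7.8079 °P
Cal = (6.9·2.3221 + 4·(7.8079−0.1))·1.027·3.55

170.8237 kcal


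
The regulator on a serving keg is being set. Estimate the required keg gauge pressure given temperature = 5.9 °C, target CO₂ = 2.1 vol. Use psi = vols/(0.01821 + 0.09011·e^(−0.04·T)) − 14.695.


psi = 2.1/(0.01821 + 0.09011·e^(−0.04·5.9)) − 14.695

8.8009 psi


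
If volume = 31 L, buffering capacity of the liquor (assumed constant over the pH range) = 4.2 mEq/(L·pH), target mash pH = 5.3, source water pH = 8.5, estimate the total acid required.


acid = buffering capacity · (pH_source − pH_target) · V
acid = 4.2 · (8.5 − 5.3) · 31

416.6400 mEq


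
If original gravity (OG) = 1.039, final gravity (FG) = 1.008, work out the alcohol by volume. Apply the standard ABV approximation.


ABV = (OG − FG) · 131.25
ABV = (1.039 − 1.008) · 131.25

4.0687 % ABV


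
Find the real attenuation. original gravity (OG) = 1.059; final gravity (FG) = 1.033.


AA = (OG−FG)/(OG−1)·100;  RA = AA·0.8192
AA = (1.059 − 1.033)/(1.059 − 1)·100 = 44.0678
RA = 44.0678·0.8192

36.1003 %


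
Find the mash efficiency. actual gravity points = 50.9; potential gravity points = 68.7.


efficiency = actual / potential × 100
efficiency = 50.9 / 68.7 × 100

74.0902 %


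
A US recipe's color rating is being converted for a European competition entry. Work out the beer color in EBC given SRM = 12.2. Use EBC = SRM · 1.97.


EBC = 12.2 · 1.97

24.0340 EBC


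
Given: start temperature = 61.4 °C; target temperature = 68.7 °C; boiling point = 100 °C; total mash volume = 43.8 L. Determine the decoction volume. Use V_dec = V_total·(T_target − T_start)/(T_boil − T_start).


V_dec = 43.8·(68.7 − 61.4)/(100 − 61.4)

8.2834 L


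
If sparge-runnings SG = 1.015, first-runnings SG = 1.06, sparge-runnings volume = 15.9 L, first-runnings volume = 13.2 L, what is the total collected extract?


total = Σ (SG_i − 1)·1000·V_i
first = (1.06 − 1)·1000·13.2 = 792.0000
sparge = (1.015 − 1)·1000·15.9 = 238.5000
total = 792.0000 + 238.5000

1030.5000 gravity·L


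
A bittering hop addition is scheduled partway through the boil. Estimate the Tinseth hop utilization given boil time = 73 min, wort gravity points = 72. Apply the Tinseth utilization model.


U = 1.65·0.000125^(GP/1000) · (1 − e^(−0.04·t))/4.15
bigness = 1.65·0.000125^(72/1000) = 0.8639
boil_factor = (1 − e^(−0.04·73))/4.15 = 0.2280
U = 0.8639 · 0.2280

0.1969


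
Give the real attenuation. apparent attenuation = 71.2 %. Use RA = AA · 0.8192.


RA = 71.2 · 0.8192

58.3270 %


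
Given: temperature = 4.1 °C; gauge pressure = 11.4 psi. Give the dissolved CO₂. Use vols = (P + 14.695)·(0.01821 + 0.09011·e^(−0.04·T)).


vols = (11.4 + 14.695)·(0.01821 + 0.09011·e^(−0.04·4.1))

2.4709 volumes


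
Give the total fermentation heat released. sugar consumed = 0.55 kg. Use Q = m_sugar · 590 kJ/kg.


Q = 0.55 · 590

324.5000 kJ


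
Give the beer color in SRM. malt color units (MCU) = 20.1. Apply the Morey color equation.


SRM = 1.4922 · MCU^0.6859
SRM = 1.4922 · 20.1^0.6859

11.6866 SRM


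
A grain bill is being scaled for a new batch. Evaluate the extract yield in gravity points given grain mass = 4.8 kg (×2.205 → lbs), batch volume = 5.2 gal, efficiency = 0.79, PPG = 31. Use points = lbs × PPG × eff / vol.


lbs = 4.8 × 2.205 = 10.5840
points = 10.5840 × 31 × 0.79 / 5.2

49.8466 points


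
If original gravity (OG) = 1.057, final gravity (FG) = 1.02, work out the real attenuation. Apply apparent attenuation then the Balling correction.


AA = (OG−FG)/(OG−1)·100;  RA = AA·0.8192
AA = (1.057 − 1.02)/(1.057 − 1)·100 = 64.9123
RA = 64.9123·0.8192

53.1761 %


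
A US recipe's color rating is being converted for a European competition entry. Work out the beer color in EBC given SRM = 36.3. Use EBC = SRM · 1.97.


EBC = 36.3 · 1.97

71.5110 EBC


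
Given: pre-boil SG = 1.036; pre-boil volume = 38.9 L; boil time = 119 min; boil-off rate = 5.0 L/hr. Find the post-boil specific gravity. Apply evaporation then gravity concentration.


V_post = V_pre − rate·(t/60);  SG_post = 1 + (SG_pre−1)·V_pre/V_post
V_post = 38.9 − 5.0·(119/60) = 28.9833
SG_post = 1 + (1.036 − 1)·38.9/28.9833

1.0483


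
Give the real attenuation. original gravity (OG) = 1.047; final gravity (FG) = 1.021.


AA = (OG−FG)/(OG−1)·100;  RA = AA·0.8192
AA = (1.047 − 1.021)/(1.047 − 1)·100 = 55.3191
RA = 55.3191·0.8192

45.3174 %


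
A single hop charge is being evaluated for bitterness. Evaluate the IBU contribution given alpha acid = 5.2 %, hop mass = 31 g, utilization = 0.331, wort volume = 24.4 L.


IBU = (α/100)·mass·U·1000 / V
IBU = (5.2/100)·31·0.331·1000 / 24.4

21.8677 IBU


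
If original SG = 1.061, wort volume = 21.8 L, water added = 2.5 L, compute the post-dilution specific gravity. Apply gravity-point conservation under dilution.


SG_new = 1 + (SG_old − 1)·V_old/(V_old + V_water)
pts = (1.061 − 1)·1000·21.8/(21.8 + 2.5) = 54.7243
SG_new = 1 + 54.7243/1000

1.0547


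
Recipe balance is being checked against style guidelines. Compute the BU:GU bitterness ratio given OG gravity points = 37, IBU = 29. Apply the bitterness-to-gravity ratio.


BU:GU = IBU / OG_points
BU:GU = 29 / 37

0.7838


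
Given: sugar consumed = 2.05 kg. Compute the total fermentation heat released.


Q = m_sugar · 590 kJ/kg
Q = 2.05 · 590

1209.5000 kJ


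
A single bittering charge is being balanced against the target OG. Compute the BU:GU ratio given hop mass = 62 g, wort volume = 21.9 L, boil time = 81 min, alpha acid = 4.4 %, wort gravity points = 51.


U = 1.65·0.000125^(GP/1000)·(1−e^(−0.04t))/4.15;  IBU = (α/100)·m·U·1000/V;  BU:GU = IBU/GP
U = 1.65·0.000125^(51/1000)·(1−e^(−0.04·81))/4.15 = 0.2416
IBU = (4.4/100)·62·0.2416·1000/21.9 = 30.0904
BU:GU = 30.0904/51

0.5900


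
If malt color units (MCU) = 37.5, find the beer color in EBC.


SRM = 1.4922·MCU^0.6859;  EBC = SRM·1.97
SRM = 1.4922·37.5^0.6859 = 17.9248
EBC = 17.9248·1.97

35.3119 EBC


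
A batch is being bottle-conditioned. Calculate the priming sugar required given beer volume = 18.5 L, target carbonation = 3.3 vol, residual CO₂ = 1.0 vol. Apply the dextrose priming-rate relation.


sugar = (target − residual)·4.0·V
sugar = (3.3 − 1.0)·4.0·18.5

170.2000 g


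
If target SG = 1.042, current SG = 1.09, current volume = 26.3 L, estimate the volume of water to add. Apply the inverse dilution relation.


V_water = V·((SG_curr − 1)/(SG_target − 1) − 1)
V_water = 26.3·((1.09 − 1)/(1.042 − 1) − 1)

30.0571 L


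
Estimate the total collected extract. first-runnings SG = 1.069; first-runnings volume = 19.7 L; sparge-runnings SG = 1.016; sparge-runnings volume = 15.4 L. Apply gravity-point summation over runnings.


total = Σ (SG_i − 1)·1000·V_i
first = (1.069 − 1)·1000·19.7 = 1359.3000
sparge = (1.016 − 1)·1000·15.4 = 246.4000
total = 1359.3000 + 246.4000

1605.7000 gravity·L


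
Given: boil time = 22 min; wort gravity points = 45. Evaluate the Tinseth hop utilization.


U = 1.65·0.000125^(GP/1000) · (1 − e^(−0.04·t))/4.15
bigness = 1.65·0.000125^(45/1000) = 1.1011
boil_factor = (1 − e^(−0.04·22))/4.15 = 0.1410
U = 1.1011 · 0.1410

0.1553


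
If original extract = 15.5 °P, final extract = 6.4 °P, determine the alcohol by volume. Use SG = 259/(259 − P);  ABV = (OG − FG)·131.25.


OG = 259/(259 − 15.5) = 1.0637
FG = 259/(259 − 6.4) = 1.0253
ABV = (1.0637 − 1.0253)·131.25

5.0293 % ABV


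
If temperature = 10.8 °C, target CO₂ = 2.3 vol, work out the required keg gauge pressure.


psi = vols/(0.01821 + 0.09011·e^(−0.04·T)) − 14.695
psi = 2.3/(0.01821 + 0.09011·e^(−0.04·10.8)) − 14.695

15.2880 psi


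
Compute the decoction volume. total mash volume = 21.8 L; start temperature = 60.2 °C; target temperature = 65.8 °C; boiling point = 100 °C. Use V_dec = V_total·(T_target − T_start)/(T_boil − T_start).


V_dec = 21.8·(65.8 − 60.2)/(100 − 60.2)

3.0673 L


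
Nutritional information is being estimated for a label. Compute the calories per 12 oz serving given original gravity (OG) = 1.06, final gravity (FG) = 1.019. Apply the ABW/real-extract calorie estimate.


ABW = (OG−FG)·131.25·0.79/FG;  °P = 259 − 259/SG (for OG→OE and FG→AE);  RE = 0.1808·OE + 0.8192·AE;  Cal = (6.9·ABW + 4·(RE−0.1))·FG·3.55
ABW = (1.06 − 1.019)·131.25·0.79/1.019 = 4.1719
OE = 259 − 259/1.06 = 14.6604 °P
AE = 259 − 259/1.019 = 4.8292 °P
RE = 0.1808·14.6604 + 0.8192·4.8292 = 6.6067 °P
Cal = (6.9·4.1719 + 4·(6.6067−0.1))·1.019·3.55

198.2837 kcal


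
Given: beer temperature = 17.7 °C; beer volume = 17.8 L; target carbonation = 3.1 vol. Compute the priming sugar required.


residual = 14.695·(0.01821 + 0.09011·e^(−0.04·T));  sugar = (target − residual)·4.0·V
residual = 14.695·(0.01821 + 0.09011·e^(−0.04·17.7)) = 0.9199
sugar = (3.1 − 0.9199)·4.0·17.8

155.2218 g


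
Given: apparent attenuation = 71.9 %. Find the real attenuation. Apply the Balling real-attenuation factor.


RA = AA · 0.8192
RA = 71.9 · 0.8192

58.9005 %


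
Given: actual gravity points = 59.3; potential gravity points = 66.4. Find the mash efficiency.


efficiency = actual / potential × 100
efficiency = 59.3 / 66.4 × 100

89.3072 %


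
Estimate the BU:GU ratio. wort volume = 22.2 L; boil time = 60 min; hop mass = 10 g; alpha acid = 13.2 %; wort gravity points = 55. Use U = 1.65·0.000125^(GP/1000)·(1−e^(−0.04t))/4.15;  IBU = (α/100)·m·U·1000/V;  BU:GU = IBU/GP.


U = 1.65·0.000125^(55/1000)·(1−e^(−0.04·60))/4.15 = 0.2205
IBU = (13.2/100)·10·0.2205·1000/22.2 = 13.1125
BU:GU = 13.1125/55

0.2384


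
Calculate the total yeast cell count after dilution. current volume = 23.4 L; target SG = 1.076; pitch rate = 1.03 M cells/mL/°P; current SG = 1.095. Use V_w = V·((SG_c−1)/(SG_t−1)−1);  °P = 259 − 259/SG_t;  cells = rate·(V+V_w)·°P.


V_w = 23.4·((1.095−1)/(1.076−1)−1) = 5.8500
V_final = 23.4 + 5.8500 = 29.2500
°P = 259 − 259/1.076 = 18.2937
cells = 1.03·29.2500·18.2937

551.1429 billion cells


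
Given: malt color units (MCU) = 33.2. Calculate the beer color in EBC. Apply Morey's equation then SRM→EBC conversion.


SRM = 1.4922·MCU^0.6859;  EBC = SRM·1.97
SRM = 1.4922·33.2^0.6859 = 16.4883
EBC = 16.4883·1.97

32.4819 EBC


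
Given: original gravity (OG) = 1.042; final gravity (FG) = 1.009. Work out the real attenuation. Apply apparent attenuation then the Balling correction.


AA = (OG−FG)/(OG−1)·100;  RA = AA·0.8192
AA = (1.042 − 1.009)/(1.042 − 1)·100 = 78.5714
RA = 78.5714·0.8192

64.3657 %


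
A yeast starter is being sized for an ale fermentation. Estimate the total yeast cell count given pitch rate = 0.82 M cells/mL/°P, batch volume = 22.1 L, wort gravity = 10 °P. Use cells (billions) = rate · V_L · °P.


cells = 0.82 · 22.1 · 10

181.2200 billion cells


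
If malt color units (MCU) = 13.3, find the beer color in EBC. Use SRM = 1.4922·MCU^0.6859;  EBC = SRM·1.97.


SRM = 1.4922·13.3^0.6859 = 8.8039
EBC = 8.8039·1.97

17.3438 EBC


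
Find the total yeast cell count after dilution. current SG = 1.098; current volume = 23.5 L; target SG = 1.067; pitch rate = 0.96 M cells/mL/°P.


V_w = V·((SG_c−1)/(SG_t−1)−1);  °P = 259 − 259/SG_t;  cells = rate·(V+V_w)·°P
V_w = 23.5·((1.098−1)/(1.067−1)−1) = 10.8731
V_final = 23.5 + 10.8731 = 34.3731
°P = 259 − 259/1.067 = 16.2634
cells = 0.96·34.3731·16.2634

536.6616 billion cells


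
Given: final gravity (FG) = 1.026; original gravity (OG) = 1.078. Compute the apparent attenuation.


AA = (OG − FG)/(OG − 1) · 100
AA = (1.078 − 1.026)/(1.078 − 1) · 100

66.6667 %
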